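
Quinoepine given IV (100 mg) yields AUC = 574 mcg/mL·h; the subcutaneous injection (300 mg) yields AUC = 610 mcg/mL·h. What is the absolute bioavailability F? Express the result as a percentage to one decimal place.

F = (AUC_ev / D_ev) / (AUC_iv / D_iv)
  = (610/300) / (574/100)
  = 2.03333 / 5.74 = 0.3542
  = 35.42%

F = 35.4%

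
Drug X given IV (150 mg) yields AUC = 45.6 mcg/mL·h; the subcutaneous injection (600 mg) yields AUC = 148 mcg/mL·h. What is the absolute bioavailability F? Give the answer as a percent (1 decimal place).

F = (AUC_ev / D_ev) / (AUC_iv / D_iv)
  = (148/600) / (45.6/150)
  = 0.246667 / 0.304 = 0.8114
  = 81.14%

F = 81.1%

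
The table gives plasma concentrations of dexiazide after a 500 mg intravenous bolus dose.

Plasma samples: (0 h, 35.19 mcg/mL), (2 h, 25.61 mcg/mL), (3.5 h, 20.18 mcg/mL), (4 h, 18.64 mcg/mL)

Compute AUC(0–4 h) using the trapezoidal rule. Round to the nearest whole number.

AUC = 105 mcg/mL·h

Trapezoidal AUC_0→4:
  [0→2]: (35.19+25.61)/2 × 2 = 60.8
  [2→3.5]: (25.61+20.18)/2 × 1.5 = 34.3425
  [3.5→4]: (20.18+18.64)/2 × 0.5 = 9.705
  Sum = 104.8475 mcg/mL·h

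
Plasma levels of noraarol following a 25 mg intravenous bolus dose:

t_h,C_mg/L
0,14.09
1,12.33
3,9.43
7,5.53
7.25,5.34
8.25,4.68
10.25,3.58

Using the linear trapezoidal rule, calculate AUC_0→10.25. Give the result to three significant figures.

Trapezoidal AUC_0→10.25:
  [0→1]: (14.09+12.33)/2 × 1 = 13.21
  [1→3]: (12.33+9.43)/2 × 2 = 21.76
  [3→7]: (9.43+5.53)/2 × 4 = 29.92
  [7→7.25]: (5.53+5.34)/2 × 0.25 = 1.35875
  [7.25→8.25]: (5.34+4.68)/2 × 1 = 5.01
  [8.25→10.25]: (4.68+3.58)/2 × 2 = 8.26
  Sum = 79.51875 mg/L·h

AUC = 79.5 mg/L·h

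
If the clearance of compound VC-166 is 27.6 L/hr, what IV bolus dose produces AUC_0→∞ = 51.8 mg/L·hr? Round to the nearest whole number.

Dose_iv = CL × AUC_0→∞
     = 27.6 × 51.8 = 1429.68 mg

Dose = 1430 mg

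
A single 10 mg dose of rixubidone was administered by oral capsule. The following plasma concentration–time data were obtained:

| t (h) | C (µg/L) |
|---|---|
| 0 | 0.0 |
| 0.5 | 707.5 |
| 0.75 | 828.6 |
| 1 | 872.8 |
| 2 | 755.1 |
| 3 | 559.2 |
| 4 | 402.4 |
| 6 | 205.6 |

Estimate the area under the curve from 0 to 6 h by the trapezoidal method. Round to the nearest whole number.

Trapezoidal AUC_0→6:
  [0→0.5]: (0.0+707.5)/2 × 0.5 = 176.875
  [0.5→0.75]: (707.5+828.6)/2 × 0.25 = 192.0125
  [0.75→1]: (828.6+872.8)/2 × 0.25 = 212.675
  [1→2]: (872.8+755.1)/2 × 1 = 813.95
  [2→3]: (755.1+559.2)/2 × 1 = 657.15
  [3→4]: (559.2+402.4)/2 × 1 = 480.8
  [4→6]: (402.4+205.6)/2 × 2 = 608.0
  Sum = 3141.4625 µg/L·h

AUC = 3141 µg/L·h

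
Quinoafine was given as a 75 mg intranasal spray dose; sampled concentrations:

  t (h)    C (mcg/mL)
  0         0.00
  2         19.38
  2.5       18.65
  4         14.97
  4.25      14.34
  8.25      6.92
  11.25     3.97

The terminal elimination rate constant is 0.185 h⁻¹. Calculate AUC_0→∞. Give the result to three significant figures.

AUC = 138 mcg/mL·h

Trapezoidal AUC_0→11.25:
  [0→2]: (0.00+19.38)/2 × 2 = 19.38
  [2→2.5]: (19.38+18.65)/2 × 0.5 = 9.5075
  [2.5→4]: (18.65+14.97)/2 × 1.5 = 25.215
  [4→4.25]: (14.97+14.34)/2 × 0.25 = 3.66375
  [4.25→8.25]: (14.34+6.92)/2 × 4 = 42.52
  [8.25→11.25]: (6.92+3.97)/2 × 3 = 16.335
  Sum = 116.62125 mcg/mL·h
Extrapolated tail: C_last / k_e = 3.97 / 0.185 = 21.459
AUC_0→∞ = 116.62125 + 21.459 = 138.08025 mcg/mL·h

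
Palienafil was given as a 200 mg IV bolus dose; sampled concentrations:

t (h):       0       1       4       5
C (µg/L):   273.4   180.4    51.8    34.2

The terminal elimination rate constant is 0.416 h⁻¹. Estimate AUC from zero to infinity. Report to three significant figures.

AUC = 700 µg/L·h

Trapezoidal AUC_0→5:
  [0→1]: (273.4+180.4)/2 × 1 = 226.9
  [1→4]: (180.4+51.8)/2 × 3 = 348.3
  [4→5]: (51.8+34.2)/2 × 1 = 43.0
  Sum = 618.2 µg/L·h
Extrapolated tail: C_last / k_e = 34.2 / 0.416 = 82.212
AUC_0→∞ = 618.2 + 82.212 = 700.412 µg/L·h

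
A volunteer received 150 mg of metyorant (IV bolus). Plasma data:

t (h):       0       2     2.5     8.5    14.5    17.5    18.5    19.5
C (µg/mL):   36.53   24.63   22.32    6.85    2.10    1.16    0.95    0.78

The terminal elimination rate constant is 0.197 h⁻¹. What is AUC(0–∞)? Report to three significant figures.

Trapezoidal AUC_0→19.5:
  [0→2]: (36.53+24.63)/2 × 2 = 61.16
  [2→2.5]: (24.63+22.32)/2 × 0.5 = 11.7375
  [2.5→8.5]: (22.32+6.85)/2 × 6 = 87.51
  [8.5→14.5]: (6.85+2.10)/2 × 6 = 26.85
  [14.5→17.5]: (2.10+1.16)/2 × 3 = 4.89
  [17.5→18.5]: (1.16+0.95)/2 × 1 = 1.055
  [18.5→19.5]: (0.95+0.78)/2 × 1 = 0.865
  Sum = 194.0675 µg/mL·h
Extrapolated tail: C_last / k_e = 0.78 / 0.197 = 3.959
AUC_0→∞ = 194.0675 + 3.959 = 198.0265 µg/mL·h

AUC = 198 µg/mL·h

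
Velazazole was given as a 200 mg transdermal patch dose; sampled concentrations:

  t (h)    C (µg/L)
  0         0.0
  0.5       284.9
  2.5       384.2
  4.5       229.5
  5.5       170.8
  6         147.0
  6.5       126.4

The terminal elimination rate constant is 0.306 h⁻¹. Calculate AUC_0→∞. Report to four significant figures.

AUC = 2115 µg/L·h

Trapezoidal AUC_0→6.5:
  [0→0.5]: (0.0+284.9)/2 × 0.5 = 71.225
  [0.5→2.5]: (284.9+384.2)/2 × 2 = 669.1
  [2.5→4.5]: (384.2+229.5)/2 × 2 = 613.7
  [4.5→5.5]: (229.5+170.8)/2 × 1 = 200.15
  [5.5→6]: (170.8+147.0)/2 × 0.5 = 79.45
  [6→6.5]: (147.0+126.4)/2 × 0.5 = 68.35
  Sum = 1701.975 µg/L·h
Extrapolated tail: C_last / k_e = 126.4 / 0.306 = 413.072
AUC_0→∞ = 1701.975 + 413.072 = 2115.047 µg/L·h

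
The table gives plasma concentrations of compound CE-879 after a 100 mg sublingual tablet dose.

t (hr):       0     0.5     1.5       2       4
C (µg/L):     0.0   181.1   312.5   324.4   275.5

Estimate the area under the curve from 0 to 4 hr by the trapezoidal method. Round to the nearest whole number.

Trapezoidal AUC_0→4:
  [0→0.5]: (0.0+181.1)/2 × 0.5 = 45.275
  [0.5→1.5]: (181.1+312.5)/2 × 1 = 246.8
  [1.5→2]: (312.5+324.4)/2 × 0.5 = 159.225
  [2→4]: (324.4+275.5)/2 × 2 = 599.9
  Sum = 1051.2 µg/L·hr

AUC = 1051 µg/L·hr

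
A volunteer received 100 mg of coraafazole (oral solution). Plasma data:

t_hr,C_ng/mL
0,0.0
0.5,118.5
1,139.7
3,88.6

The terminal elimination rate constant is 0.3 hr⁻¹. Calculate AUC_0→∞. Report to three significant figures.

AUC = 618 ng/mL·hr

Trapezoidal AUC_0→3:
  [0→0.5]: (0.0+118.5)/2 × 0.5 = 29.625
  [0.5→1]: (118.5+139.7)/2 × 0.5 = 64.55
  [1→3]: (139.7+88.6)/2 × 2 = 228.3
  Sum = 322.475 ng/mL·hr
Extrapolated tail: C_last / k_e = 88.6 / 0.3 = 295.333
AUC_0→∞ = 322.475 + 295.333 = 617.808 ng/mL·hr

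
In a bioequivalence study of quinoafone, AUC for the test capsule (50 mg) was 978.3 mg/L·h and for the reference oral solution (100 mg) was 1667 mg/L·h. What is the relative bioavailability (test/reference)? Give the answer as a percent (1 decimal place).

F_rel = (AUC_test/D_test) / (AUC_ref/D_ref)
      = (978.3/50) / (1667/100)
      = 19.566 / 16.67 = 1.1737 = 117.37%

F_rel = 117.4%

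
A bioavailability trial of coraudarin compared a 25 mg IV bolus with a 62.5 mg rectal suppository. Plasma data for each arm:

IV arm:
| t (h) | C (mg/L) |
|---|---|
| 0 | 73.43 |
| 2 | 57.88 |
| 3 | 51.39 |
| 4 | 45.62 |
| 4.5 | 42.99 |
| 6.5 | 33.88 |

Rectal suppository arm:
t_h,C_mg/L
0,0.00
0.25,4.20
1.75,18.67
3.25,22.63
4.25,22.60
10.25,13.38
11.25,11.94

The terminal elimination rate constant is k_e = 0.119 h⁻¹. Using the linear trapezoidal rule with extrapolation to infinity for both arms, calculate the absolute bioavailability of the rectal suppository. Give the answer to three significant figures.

F = 0.189

Trapezoidal AUC_0→6.5 (IV):
  [0→2]: (73.43+57.88)/2 × 2 = 131.31
  [2→3]: (57.88+51.39)/2 × 1 = 54.635
  [3→4]: (51.39+45.62)/2 × 1 = 48.505
  [4→4.5]: (45.62+42.99)/2 × 0.5 = 22.1525
  [4.5→6.5]: (42.99+33.88)/2 × 2 = 76.87
  Sum = 333.4725 mg/L·h
IV tail: 33.88/0.119 = 284.706; AUC_iv,0→∞ = 333.4725 + 284.706 = 618.1785 mg/L·h
Trapezoidal AUC_0→11.25 (rectal suppository):
  [0→0.25]: (0.00+4.20)/2 × 0.25 = 0.525
  [0.25→1.75]: (4.20+18.67)/2 × 1.5 = 17.1525
  [1.75→3.25]: (18.67+22.63)/2 × 1.5 = 30.975
  [3.25→4.25]: (22.63+22.60)/2 × 1 = 22.615
  [4.25→10.25]: (22.60+13.38)/2 × 6 = 107.94
  [10.25→11.25]: (13.38+11.94)/2 × 1 = 12.66
  Sum = 191.8675 mg/L·h
rectal suppository tail: 11.94/0.119 = 100.336; AUC_ev,0→∞ = 191.8675 + 100.336 = 292.2035 mg/L·h
F = (AUC_ev/D_ev)/(AUC_iv/D_iv) = (292.2035/62.5)/(618.1785/25) = 4.675256/24.72714 = 0.1891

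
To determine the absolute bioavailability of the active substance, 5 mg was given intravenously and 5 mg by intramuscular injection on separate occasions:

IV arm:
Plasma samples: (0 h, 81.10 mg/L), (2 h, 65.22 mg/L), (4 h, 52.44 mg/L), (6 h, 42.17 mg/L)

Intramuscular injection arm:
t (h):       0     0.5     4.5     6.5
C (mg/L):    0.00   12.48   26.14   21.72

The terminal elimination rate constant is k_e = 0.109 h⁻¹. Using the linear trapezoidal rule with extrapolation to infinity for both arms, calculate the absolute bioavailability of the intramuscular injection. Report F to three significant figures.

Trapezoidal AUC_0→6 (IV):
  [0→2]: (81.10+65.22)/2 × 2 = 146.32
  [2→4]: (65.22+52.44)/2 × 2 = 117.66
  [4→6]: (52.44+42.17)/2 × 2 = 94.61
  Sum = 358.59 mg/L·h
IV tail: 42.17/0.109 = 386.881; AUC_iv,0→∞ = 358.59 + 386.881 = 745.471 mg/L·h
Trapezoidal AUC_0→6.5 (intramuscular injection):
  [0→0.5]: (0.00+12.48)/2 × 0.5 = 3.12
  [0.5→4.5]: (12.48+26.14)/2 × 4 = 77.24
  [4.5→6.5]: (26.14+21.72)/2 × 2 = 47.86
  Sum = 128.22 mg/L·h
intramuscular injection tail: 21.72/0.109 = 199.266; AUC_ev,0→∞ = 128.22 + 199.266 = 327.486 mg/L·h
F = (AUC_ev/D_ev)/(AUC_iv/D_iv) = (327.486/5)/(745.471/5) = 65.4972/149.0942 = 0.4393

F = 0.439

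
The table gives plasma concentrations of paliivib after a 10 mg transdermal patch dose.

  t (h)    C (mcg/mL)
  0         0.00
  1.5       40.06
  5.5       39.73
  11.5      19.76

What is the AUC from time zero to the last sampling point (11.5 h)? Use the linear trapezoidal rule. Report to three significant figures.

AUC = 368 mcg/mL·h

Trapezoidal AUC_0→11.5:
  [0→1.5]: (0.00+40.06)/2 × 1.5 = 30.045
  [1.5→5.5]: (40.06+39.73)/2 × 4 = 159.58
  [5.5→11.5]: (39.73+19.76)/2 × 6 = 178.47
  Sum = 368.095 mcg/mL·h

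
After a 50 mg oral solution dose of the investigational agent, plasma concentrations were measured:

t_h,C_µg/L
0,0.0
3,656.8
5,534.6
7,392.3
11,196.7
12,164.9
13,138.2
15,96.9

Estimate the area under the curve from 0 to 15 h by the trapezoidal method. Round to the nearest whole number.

AUC = 4849 µg/L·h

Trapezoidal AUC_0→15:
  [0→3]: (0.0+656.8)/2 × 3 = 985.2
  [3→5]: (656.8+534.6)/2 × 2 = 1191.4
  [5→7]: (534.6+392.3)/2 × 2 = 926.9
  [7→11]: (392.3+196.7)/2 × 4 = 1178.0
  [11→12]: (196.7+164.9)/2 × 1 = 180.8
  [12→13]: (164.9+138.2)/2 × 1 = 151.55
  [13→15]: (138.2+96.9)/2 × 2 = 235.1
  Sum = 4848.95 µg/L·h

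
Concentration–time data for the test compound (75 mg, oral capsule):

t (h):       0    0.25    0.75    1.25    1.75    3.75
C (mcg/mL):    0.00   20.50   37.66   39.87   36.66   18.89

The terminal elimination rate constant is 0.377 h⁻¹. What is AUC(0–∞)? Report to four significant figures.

Trapezoidal AUC_0→3.75:
  [0→0.25]: (0.00+20.50)/2 × 0.25 = 2.5625
  [0.25→0.75]: (20.50+37.66)/2 × 0.5 = 14.54
  [0.75→1.25]: (37.66+39.87)/2 × 0.5 = 19.3825
  [1.25→1.75]: (39.87+36.66)/2 × 0.5 = 19.1325
  [1.75→3.75]: (36.66+18.89)/2 × 2 = 55.55
  Sum = 111.1675 mcg/mL·h
Extrapolated tail: C_last / k_e = 18.89 / 0.377 = 50.106
AUC_0→∞ = 111.1675 + 50.106 = 161.2735 mcg/mL·h

AUC = 161.3 mcg/mL·h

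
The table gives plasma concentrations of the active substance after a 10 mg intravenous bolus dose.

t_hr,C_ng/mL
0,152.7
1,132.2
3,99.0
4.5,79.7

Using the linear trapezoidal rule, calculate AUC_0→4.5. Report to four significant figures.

AUC = 507.7 ng/mL·hr

Trapezoidal AUC_0→4.5:
  [0→1]: (152.7+132.2)/2 × 1 = 142.45
  [1→3]: (132.2+99.0)/2 × 2 = 231.2
  [3→4.5]: (99.0+79.7)/2 × 1.5 = 134.025
  Sum = 507.675 ng/mL·hr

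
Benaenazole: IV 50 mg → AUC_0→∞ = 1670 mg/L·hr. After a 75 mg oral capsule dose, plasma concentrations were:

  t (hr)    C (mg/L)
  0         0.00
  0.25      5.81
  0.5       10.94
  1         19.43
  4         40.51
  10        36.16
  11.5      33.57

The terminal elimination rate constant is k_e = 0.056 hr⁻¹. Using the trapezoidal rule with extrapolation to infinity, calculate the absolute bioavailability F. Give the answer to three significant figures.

F = 0.392

Trapezoidal AUC_0→11.5 (oral capsule):
  [0→0.25]: (0.00+5.81)/2 × 0.25 = 0.72625
  [0.25→0.5]: (5.81+10.94)/2 × 0.25 = 2.09375
  [0.5→1]: (10.94+19.43)/2 × 0.5 = 7.5925
  [1→4]: (19.43+40.51)/2 × 3 = 89.91
  [4→10]: (40.51+36.16)/2 × 6 = 230.01
  [10→11.5]: (36.16+33.57)/2 × 1.5 = 52.2975
  Sum = 382.63 mg/L·hr
Tail: C_last/k_e = 33.57/0.056 = 599.464
AUC_0→∞ (oral capsule) = 382.63 + 599.464 = 982.094 mg/L·hr
F = (AUC_ev/D_ev)/(AUC_iv/D_iv) = (982.094/75)/(1670/50) = 13.0946/33.4 = 0.3921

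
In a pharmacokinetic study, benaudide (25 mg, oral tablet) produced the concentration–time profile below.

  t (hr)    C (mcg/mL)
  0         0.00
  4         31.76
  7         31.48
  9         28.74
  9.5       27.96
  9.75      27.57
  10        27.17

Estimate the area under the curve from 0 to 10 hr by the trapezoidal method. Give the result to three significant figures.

AUC = 247 mcg/mL·hr

Trapezoidal AUC_0→10:
  [0→4]: (0.00+31.76)/2 × 4 = 63.52
  [4→7]: (31.76+31.48)/2 × 3 = 94.86
  [7→9]: (31.48+28.74)/2 × 2 = 60.22
  [9→9.5]: (28.74+27.96)/2 × 0.5 = 14.175
  [9.5→9.75]: (27.96+27.57)/2 × 0.25 = 6.94125
  [9.75→10]: (27.57+27.17)/2 × 0.25 = 6.8425
  Sum = 246.55875 mcg/mL·hr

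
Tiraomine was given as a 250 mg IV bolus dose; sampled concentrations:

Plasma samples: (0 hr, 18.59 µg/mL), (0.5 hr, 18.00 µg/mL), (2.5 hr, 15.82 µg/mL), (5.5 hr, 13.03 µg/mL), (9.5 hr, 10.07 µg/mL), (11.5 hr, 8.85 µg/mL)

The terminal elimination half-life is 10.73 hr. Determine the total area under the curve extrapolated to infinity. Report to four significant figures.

Trapezoidal AUC_0→11.5:
  [0→0.5]: (18.59+18.00)/2 × 0.5 = 9.1475
  [0.5→2.5]: (18.00+15.82)/2 × 2 = 33.82
  [2.5→5.5]: (15.82+13.03)/2 × 3 = 43.275
  [5.5→9.5]: (13.03+10.07)/2 × 4 = 46.2
  [9.5→11.5]: (10.07+8.85)/2 × 2 = 18.92
  Sum = 151.3625 µg/mL·hr
k_e = ln2 / t½ = 0.693147 / 10.73 = 0.0646 hr^-1
Extrapolated tail: C_last / k_e = 8.85 / 0.0646 = 136.997
AUC_0→∞ = 151.3625 + 136.997 = 288.3595 µg/mL·hr

AUC = 288.4 µg/mL·hr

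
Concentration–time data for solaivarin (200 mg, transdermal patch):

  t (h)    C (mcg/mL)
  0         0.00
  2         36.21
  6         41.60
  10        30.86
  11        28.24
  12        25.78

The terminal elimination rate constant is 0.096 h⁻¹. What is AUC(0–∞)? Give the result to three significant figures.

Trapezoidal AUC_0→12:
  [0→2]: (0.00+36.21)/2 × 2 = 36.21
  [2→6]: (36.21+41.60)/2 × 4 = 155.62
  [6→10]: (41.60+30.86)/2 × 4 = 144.92
  [10→11]: (30.86+28.24)/2 × 1 = 29.55
  [11→12]: (28.24+25.78)/2 × 1 = 27.01
  Sum = 393.31 mcg/mL·h
Extrapolated tail: C_last / k_e = 25.78 / 0.096 = 268.542
AUC_0→∞ = 393.31 + 268.542 = 661.852 mcg/mL·h

AUC = 662 mcg/mL·h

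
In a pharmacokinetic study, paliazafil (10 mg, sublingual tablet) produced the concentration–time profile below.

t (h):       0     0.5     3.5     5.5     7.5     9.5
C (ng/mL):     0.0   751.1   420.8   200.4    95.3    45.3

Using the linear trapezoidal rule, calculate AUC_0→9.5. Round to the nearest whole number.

Trapezoidal AUC_0→9.5:
  [0→0.5]: (0.0+751.1)/2 × 0.5 = 187.775
  [0.5→3.5]: (751.1+420.8)/2 × 3 = 1757.85
  [3.5→5.5]: (420.8+200.4)/2 × 2 = 621.2
  [5.5→7.5]: (200.4+95.3)/2 × 2 = 295.7
  [7.5→9.5]: (95.3+45.3)/2 × 2 = 140.6
  Sum = 3003.125 ng/mL·h

AUC = 3003 ng/mL·h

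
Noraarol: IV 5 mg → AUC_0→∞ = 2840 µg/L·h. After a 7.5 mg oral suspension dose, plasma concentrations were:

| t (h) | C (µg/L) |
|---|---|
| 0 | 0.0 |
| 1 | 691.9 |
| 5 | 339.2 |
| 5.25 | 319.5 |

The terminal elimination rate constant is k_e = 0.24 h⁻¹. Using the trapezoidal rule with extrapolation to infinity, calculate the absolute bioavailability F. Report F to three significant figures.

F = 0.897

Trapezoidal AUC_0→5.25 (oral suspension):
  [0→1]: (0.0+691.9)/2 × 1 = 345.95
  [1→5]: (691.9+339.2)/2 × 4 = 2062.2
  [5→5.25]: (339.2+319.5)/2 × 0.25 = 82.3375
  Sum = 2490.4875 µg/L·h
Tail: C_last/k_e = 319.5/0.24 = 1331.250
AUC_0→∞ (oral suspension) = 2490.4875 + 1331.250 = 3821.7375 µg/L·h
F = (AUC_ev/D_ev)/(AUC_iv/D_iv) = (3821.7375/7.5)/(2840/5) = 509.565/568 = 0.8971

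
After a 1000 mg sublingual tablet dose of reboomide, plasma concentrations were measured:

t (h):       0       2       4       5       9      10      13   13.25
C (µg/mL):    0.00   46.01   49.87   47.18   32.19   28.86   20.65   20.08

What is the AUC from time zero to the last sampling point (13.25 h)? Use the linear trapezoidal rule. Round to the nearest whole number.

AUC = 459 µg/mL·h

Trapezoidal AUC_0→13.25:
  [0→2]: (0.00+46.01)/2 × 2 = 46.01
  [2→4]: (46.01+49.87)/2 × 2 = 95.88
  [4→5]: (49.87+47.18)/2 × 1 = 48.525
  [5→9]: (47.18+32.19)/2 × 4 = 158.74
  [9→10]: (32.19+28.86)/2 × 1 = 30.525
  [10→13]: (28.86+20.65)/2 × 3 = 74.265
  [13→13.25]: (20.65+20.08)/2 × 0.25 = 5.09125
  Sum = 459.03625 µg/mL·h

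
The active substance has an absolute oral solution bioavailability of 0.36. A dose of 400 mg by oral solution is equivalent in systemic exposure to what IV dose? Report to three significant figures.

D_iv = 144 mg

Systemic exposure from an extravascular dose = F × D_ev, so the equivalent IV dose is F × D_ev.
D_iv = F × D_ev = 0.36 × 400 = 144 mg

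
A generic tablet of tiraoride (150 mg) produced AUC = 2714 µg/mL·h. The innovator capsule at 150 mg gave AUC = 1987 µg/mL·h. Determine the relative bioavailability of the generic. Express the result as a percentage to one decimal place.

F_rel = (AUC_test/D_test) / (AUC_ref/D_ref)
      = (2714/150) / (1987/150)
      = 18.0933 / 13.2467 = 1.3659 = 136.59%

F_rel = 136.6%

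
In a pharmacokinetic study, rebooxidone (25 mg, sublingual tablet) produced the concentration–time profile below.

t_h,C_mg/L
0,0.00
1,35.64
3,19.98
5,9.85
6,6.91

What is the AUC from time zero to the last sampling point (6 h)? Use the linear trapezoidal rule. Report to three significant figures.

AUC = 112 mg/L·h

Trapezoidal AUC_0→6:
  [0→1]: (0.00+35.64)/2 × 1 = 17.82
  [1→3]: (35.64+19.98)/2 × 2 = 55.62
  [3→5]: (19.98+9.85)/2 × 2 = 29.83
  [5→6]: (9.85+6.91)/2 × 1 = 8.38
  Sum = 111.65 mg/L·h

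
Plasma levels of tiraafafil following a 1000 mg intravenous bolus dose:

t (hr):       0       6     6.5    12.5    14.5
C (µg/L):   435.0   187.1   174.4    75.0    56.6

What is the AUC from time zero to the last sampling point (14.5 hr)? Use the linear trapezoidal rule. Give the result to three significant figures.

AUC = 2840 µg/L·hr

Trapezoidal AUC_0→14.5:
  [0→6]: (435.0+187.1)/2 × 6 = 1866.3
  [6→6.5]: (187.1+174.4)/2 × 0.5 = 90.375
  [6.5→12.5]: (174.4+75.0)/2 × 6 = 748.2
  [12.5→14.5]: (75.0+56.6)/2 × 2 = 131.6
  Sum = 2836.475 µg/L·hr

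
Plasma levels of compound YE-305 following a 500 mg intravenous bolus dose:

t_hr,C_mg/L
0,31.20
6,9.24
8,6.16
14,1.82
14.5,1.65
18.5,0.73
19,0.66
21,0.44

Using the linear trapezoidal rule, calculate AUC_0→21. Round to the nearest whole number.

Trapezoidal AUC_0→21:
  [0→6]: (31.20+9.24)/2 × 6 = 121.32
  [6→8]: (9.24+6.16)/2 × 2 = 15.4
  [8→14]: (6.16+1.82)/2 × 6 = 23.94
  [14→14.5]: (1.82+1.65)/2 × 0.5 = 0.8675
  [14.5→18.5]: (1.65+0.73)/2 × 4 = 4.76
  [18.5→19]: (0.73+0.66)/2 × 0.5 = 0.3475
  [19→21]: (0.66+0.44)/2 × 2 = 1.1
  Sum = 167.735 mg/L·hr

AUC = 168 mg/L·hr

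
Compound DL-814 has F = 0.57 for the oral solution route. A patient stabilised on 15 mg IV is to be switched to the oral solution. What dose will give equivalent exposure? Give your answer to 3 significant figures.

D_oral = 26.3 mg

For equal systemic exposure: F × D_ev = D_iv
D_ev = D_iv / F = 15 / 0.57 = 26.3158 mg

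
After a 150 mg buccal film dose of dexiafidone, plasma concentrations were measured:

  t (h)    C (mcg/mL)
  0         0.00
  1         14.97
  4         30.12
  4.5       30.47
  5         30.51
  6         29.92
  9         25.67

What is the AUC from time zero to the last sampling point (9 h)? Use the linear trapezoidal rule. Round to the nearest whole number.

AUC = 219 mcg/mL·h

Trapezoidal AUC_0→9:
  [0→1]: (0.00+14.97)/2 × 1 = 7.485
  [1→4]: (14.97+30.12)/2 × 3 = 67.635
  [4→4.5]: (30.12+30.47)/2 × 0.5 = 15.1475
  [4.5→5]: (30.47+30.51)/2 × 0.5 = 15.245
  [5→6]: (30.51+29.92)/2 × 1 = 30.215
  [6→9]: (29.92+25.67)/2 × 3 = 83.385
  Sum = 219.1125 mcg/mL·h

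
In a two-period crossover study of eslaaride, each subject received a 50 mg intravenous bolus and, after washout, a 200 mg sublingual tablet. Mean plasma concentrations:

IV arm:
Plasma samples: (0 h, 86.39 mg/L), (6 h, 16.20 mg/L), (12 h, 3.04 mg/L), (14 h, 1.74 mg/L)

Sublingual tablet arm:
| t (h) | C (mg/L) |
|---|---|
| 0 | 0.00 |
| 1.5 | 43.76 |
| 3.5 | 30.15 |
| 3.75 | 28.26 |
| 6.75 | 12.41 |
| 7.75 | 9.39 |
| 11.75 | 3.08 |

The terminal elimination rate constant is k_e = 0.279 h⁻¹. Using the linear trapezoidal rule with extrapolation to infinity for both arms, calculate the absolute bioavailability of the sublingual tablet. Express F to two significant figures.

F = 0.15

Trapezoidal AUC_0→14 (IV):
  [0→6]: (86.39+16.20)/2 × 6 = 307.77
  [6→12]: (16.20+3.04)/2 × 6 = 57.72
  [12→14]: (3.04+1.74)/2 × 2 = 4.78
  Sum = 370.27 mg/L·h
IV tail: 1.74/0.279 = 6.237; AUC_iv,0→∞ = 370.27 + 6.237 = 376.507 mg/L·h
Trapezoidal AUC_0→11.75 (sublingual tablet):
  [0→1.5]: (0.00+43.76)/2 × 1.5 = 32.82
  [1.5→3.5]: (43.76+30.15)/2 × 2 = 73.91
  [3.5→3.75]: (30.15+28.26)/2 × 0.25 = 7.30125
  [3.75→6.75]: (28.26+12.41)/2 × 3 = 61.005
  [6.75→7.75]: (12.41+9.39)/2 × 1 = 10.9
  [7.75→11.75]: (9.39+3.08)/2 × 4 = 24.94
  Sum = 210.87625 mg/L·h
sublingual tablet tail: 3.08/0.279 = 11.039; AUC_ev,0→∞ = 210.87625 + 11.039 = 221.91525 mg/L·h
F = (AUC_ev/D_ev)/(AUC_iv/D_iv) = (221.91525/200)/(376.507/50) = 1.10958/7.53014 = 0.1474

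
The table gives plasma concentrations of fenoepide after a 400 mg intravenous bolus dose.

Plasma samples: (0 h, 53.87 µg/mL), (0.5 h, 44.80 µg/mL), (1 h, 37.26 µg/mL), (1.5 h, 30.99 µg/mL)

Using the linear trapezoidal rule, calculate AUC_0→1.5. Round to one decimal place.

AUC = 62.2 µg/mL·h

Trapezoidal AUC_0→1.5:
  [0→0.5]: (53.87+44.80)/2 × 0.5 = 24.6675
  [0.5→1]: (44.80+37.26)/2 × 0.5 = 20.515
  [1→1.5]: (37.26+30.99)/2 × 0.5 = 17.0625
  Sum = 62.245 µg/mL·h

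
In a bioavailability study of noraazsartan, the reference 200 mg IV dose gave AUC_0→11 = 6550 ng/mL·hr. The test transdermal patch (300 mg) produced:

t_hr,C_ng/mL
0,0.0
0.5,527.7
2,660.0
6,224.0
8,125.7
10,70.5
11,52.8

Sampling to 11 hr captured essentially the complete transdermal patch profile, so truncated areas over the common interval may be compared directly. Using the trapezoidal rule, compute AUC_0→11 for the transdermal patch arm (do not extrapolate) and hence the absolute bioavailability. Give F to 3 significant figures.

F = 0.346

Trapezoidal AUC_0→11 (transdermal patch):
  [0→0.5]: (0.0+527.7)/2 × 0.5 = 131.925
  [0.5→2]: (527.7+660.0)/2 × 1.5 = 890.775
  [2→6]: (660.0+224.0)/2 × 4 = 1768.0
  [6→8]: (224.0+125.7)/2 × 2 = 349.7
  [8→10]: (125.7+70.5)/2 × 2 = 196.2
  [10→11]: (70.5+52.8)/2 × 1 = 61.65
  Sum = 3398.25 ng/mL·hr
F = (AUC_ev/D_ev)/(AUC_iv/D_iv) = (3398.25/300)/(6550/200) = 11.3275/32.75 = 0.3459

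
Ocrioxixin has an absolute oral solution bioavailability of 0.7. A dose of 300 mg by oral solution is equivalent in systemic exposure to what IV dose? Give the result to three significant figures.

Systemic exposure from an extravascular dose = F × D_ev, so the equivalent IV dose is F × D_ev.
D_iv = F × D_ev = 0.7 × 300 = 210 mg

D_iv = 210 mg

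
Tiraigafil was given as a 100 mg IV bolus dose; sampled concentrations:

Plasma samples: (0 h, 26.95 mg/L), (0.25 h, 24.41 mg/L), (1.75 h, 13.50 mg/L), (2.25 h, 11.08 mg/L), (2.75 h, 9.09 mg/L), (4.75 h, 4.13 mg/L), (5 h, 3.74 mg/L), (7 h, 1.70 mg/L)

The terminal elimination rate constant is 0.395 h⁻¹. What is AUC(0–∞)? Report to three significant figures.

Trapezoidal AUC_0→7:
  [0→0.25]: (26.95+24.41)/2 × 0.25 = 6.42
  [0.25→1.75]: (24.41+13.50)/2 × 1.5 = 28.4325
  [1.75→2.25]: (13.50+11.08)/2 × 0.5 = 6.145
  [2.25→2.75]: (11.08+9.09)/2 × 0.5 = 5.0425
  [2.75→4.75]: (9.09+4.13)/2 × 2 = 13.22
  [4.75→5]: (4.13+3.74)/2 × 0.25 = 0.98375
  [5→7]: (3.74+1.70)/2 × 2 = 5.44
  Sum = 65.68375 mg/L·h
Extrapolated tail: C_last / k_e = 1.70 / 0.395 = 4.304
AUC_0→∞ = 65.68375 + 4.304 = 69.98775 mg/L·h

AUC = 70.0 mg/L·h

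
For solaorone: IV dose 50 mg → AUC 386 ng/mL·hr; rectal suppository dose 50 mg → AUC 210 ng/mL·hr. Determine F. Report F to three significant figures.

F = 0.544

F = (AUC_ev / D_ev) / (AUC_iv / D_iv)
  = (210/50) / (386/50)
  = 4.2 / 7.72 = 0.5440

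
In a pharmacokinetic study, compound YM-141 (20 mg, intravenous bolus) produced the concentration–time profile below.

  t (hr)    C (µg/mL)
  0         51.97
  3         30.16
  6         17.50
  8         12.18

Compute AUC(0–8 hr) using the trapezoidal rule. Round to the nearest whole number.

Trapezoidal AUC_0→8:
  [0→3]: (51.97+30.16)/2 × 3 = 123.195
  [3→6]: (30.16+17.50)/2 × 3 = 71.49
  [6→8]: (17.50+12.18)/2 × 2 = 29.68
  Sum = 224.365 µg/mL·hr

AUC = 224 µg/mL·hr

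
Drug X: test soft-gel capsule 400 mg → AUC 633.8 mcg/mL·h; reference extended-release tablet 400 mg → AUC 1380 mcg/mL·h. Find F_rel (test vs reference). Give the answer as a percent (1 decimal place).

F_rel = 45.9%

F_rel = (AUC_test/D_test) / (AUC_ref/D_ref)
      = (633.8/400) / (1380/400)
      = 1.5845 / 3.45 = 0.4593 = 45.93%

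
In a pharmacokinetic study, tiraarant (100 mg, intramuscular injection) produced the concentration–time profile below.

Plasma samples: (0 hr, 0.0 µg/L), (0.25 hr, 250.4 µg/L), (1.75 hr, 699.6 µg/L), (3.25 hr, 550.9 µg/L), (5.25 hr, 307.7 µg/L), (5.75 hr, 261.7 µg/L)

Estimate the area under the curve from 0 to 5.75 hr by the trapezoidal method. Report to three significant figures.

Trapezoidal AUC_0→5.75:
  [0→0.25]: (0.0+250.4)/2 × 0.25 = 31.3
  [0.25→1.75]: (250.4+699.6)/2 × 1.5 = 712.5
  [1.75→3.25]: (699.6+550.9)/2 × 1.5 = 937.875
  [3.25→5.25]: (550.9+307.7)/2 × 2 = 858.6
  [5.25→5.75]: (307.7+261.7)/2 × 0.5 = 142.35
  Sum = 2682.625 µg/L·hr

AUC = 2680 µg/L·hr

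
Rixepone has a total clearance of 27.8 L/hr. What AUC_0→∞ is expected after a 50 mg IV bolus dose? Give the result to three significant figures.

AUC = 1.80 mg/L·hr

AUC_0→∞ = Dose_iv / CL
        = 50 / 27.8 = 1.79856 mg/L·hr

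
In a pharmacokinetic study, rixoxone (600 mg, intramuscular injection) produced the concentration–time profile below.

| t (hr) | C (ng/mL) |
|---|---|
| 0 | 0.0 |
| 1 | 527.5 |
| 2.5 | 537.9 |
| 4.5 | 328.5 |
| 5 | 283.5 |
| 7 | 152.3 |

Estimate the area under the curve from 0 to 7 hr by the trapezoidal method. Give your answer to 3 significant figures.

AUC = 2520 ng/mL·hr

Trapezoidal AUC_0→7:
  [0→1]: (0.0+527.5)/2 × 1 = 263.75
  [1→2.5]: (527.5+537.9)/2 × 1.5 = 799.05
  [2.5→4.5]: (537.9+328.5)/2 × 2 = 866.4
  [4.5→5]: (328.5+283.5)/2 × 0.5 = 153.0
  [5→7]: (283.5+152.3)/2 × 2 = 435.8
  Sum = 2518.0 ng/mL·hr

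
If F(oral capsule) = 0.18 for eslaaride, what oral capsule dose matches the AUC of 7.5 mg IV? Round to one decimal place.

D_oral = 41.7 mg

For equal systemic exposure: F × D_ev = D_iv
D_ev = D_iv / F = 7.5 / 0.18 = 41.6667 mg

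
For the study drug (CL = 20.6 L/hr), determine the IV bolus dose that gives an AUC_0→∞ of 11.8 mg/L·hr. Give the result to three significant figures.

Dose = 243 mg

Dose_iv = CL × AUC_0→∞
     = 20.6 × 11.8 = 243.08 mg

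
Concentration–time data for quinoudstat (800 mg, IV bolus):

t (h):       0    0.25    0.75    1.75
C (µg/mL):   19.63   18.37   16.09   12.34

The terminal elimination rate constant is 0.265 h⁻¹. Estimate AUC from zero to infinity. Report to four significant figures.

Trapezoidal AUC_0→1.75:
  [0→0.25]: (19.63+18.37)/2 × 0.25 = 4.75
  [0.25→0.75]: (18.37+16.09)/2 × 0.5 = 8.615
  [0.75→1.75]: (16.09+12.34)/2 × 1 = 14.215
  Sum = 27.58 µg/mL·h
Extrapolated tail: C_last / k_e = 12.34 / 0.265 = 46.566
AUC_0→∞ = 27.58 + 46.566 = 74.146 µg/mL·h

AUC = 74.15 µg/mL·h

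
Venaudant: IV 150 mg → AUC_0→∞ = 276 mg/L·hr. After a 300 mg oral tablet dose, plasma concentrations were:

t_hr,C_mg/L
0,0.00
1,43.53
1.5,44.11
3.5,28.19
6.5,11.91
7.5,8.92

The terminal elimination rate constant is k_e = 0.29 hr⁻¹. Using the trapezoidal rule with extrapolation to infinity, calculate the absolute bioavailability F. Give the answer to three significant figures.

F = 0.394

Trapezoidal AUC_0→7.5 (oral tablet):
  [0→1]: (0.00+43.53)/2 × 1 = 21.765
  [1→1.5]: (43.53+44.11)/2 × 0.5 = 21.91
  [1.5→3.5]: (44.11+28.19)/2 × 2 = 72.3
  [3.5→6.5]: (28.19+11.91)/2 × 3 = 60.15
  [6.5→7.5]: (11.91+8.92)/2 × 1 = 10.415
  Sum = 186.54 mg/L·hr
Tail: C_last/k_e = 8.92/0.29 = 30.759
AUC_0→∞ (oral tablet) = 186.54 + 30.759 = 217.299 mg/L·hr
F = (AUC_ev/D_ev)/(AUC_iv/D_iv) = (217.299/300)/(276/150) = 0.72433/1.84 = 0.3937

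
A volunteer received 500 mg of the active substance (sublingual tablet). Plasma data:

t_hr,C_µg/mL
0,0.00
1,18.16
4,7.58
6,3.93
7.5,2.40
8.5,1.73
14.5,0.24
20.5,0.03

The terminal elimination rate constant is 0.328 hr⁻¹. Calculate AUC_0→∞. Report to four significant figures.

Trapezoidal AUC_0→20.5:
  [0→1]: (0.00+18.16)/2 × 1 = 9.08
  [1→4]: (18.16+7.58)/2 × 3 = 38.61
  [4→6]: (7.58+3.93)/2 × 2 = 11.51
  [6→7.5]: (3.93+2.40)/2 × 1.5 = 4.7475
  [7.5→8.5]: (2.40+1.73)/2 × 1 = 2.065
  [8.5→14.5]: (1.73+0.24)/2 × 6 = 5.91
  [14.5→20.5]: (0.24+0.03)/2 × 6 = 0.81
  Sum = 72.7325 µg/mL·hr
Extrapolated tail: C_last / k_e = 0.03 / 0.328 = 0.091
AUC_0→∞ = 72.7325 + 0.091 = 72.8235 µg/mL·hr

AUC = 72.82 µg/mL·hr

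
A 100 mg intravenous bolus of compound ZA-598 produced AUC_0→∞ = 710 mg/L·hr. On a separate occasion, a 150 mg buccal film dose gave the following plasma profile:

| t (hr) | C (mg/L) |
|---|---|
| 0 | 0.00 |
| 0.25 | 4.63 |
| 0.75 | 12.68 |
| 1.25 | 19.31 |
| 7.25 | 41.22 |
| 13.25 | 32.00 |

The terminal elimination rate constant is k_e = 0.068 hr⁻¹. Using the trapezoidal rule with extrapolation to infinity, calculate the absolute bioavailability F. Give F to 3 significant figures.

Trapezoidal AUC_0→13.25 (buccal film):
  [0→0.25]: (0.00+4.63)/2 × 0.25 = 0.57875
  [0.25→0.75]: (4.63+12.68)/2 × 0.5 = 4.3275
  [0.75→1.25]: (12.68+19.31)/2 × 0.5 = 7.9975
  [1.25→7.25]: (19.31+41.22)/2 × 6 = 181.59
  [7.25→13.25]: (41.22+32.00)/2 × 6 = 219.66
  Sum = 414.15375 mg/L·hr
Tail: C_last/k_e = 32.00/0.068 = 470.588
AUC_0→∞ (buccal film) = 414.15375 + 470.588 = 884.74175 mg/L·hr
F = (AUC_ev/D_ev)/(AUC_iv/D_iv) = (884.74175/150)/(710/100) = 5.89828/7.1 = 0.8307

F = 0.831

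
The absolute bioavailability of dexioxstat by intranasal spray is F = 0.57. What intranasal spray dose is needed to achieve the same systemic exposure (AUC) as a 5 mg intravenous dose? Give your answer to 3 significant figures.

For equal systemic exposure: F × D_ev = D_iv
D_ev = D_iv / F = 5 / 0.57 = 8.77193 mg

D_intranasal = 8.77 mg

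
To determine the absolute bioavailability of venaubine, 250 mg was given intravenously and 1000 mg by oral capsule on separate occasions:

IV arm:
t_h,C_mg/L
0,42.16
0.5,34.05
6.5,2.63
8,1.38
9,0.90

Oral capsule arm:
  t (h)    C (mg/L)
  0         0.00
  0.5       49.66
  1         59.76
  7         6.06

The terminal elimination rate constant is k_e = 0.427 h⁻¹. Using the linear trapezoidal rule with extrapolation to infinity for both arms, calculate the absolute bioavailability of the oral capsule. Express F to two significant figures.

Trapezoidal AUC_0→9 (IV):
  [0→0.5]: (42.16+34.05)/2 × 0.5 = 19.0525
  [0.5→6.5]: (34.05+2.63)/2 × 6 = 110.04
  [6.5→8]: (2.63+1.38)/2 × 1.5 = 3.0075
  [8→9]: (1.38+0.90)/2 × 1 = 1.14
  Sum = 133.24 mg/L·h
IV tail: 0.90/0.427 = 2.108; AUC_iv,0→∞ = 133.24 + 2.108 = 135.348 mg/L·h
Trapezoidal AUC_0→7 (oral capsule):
  [0→0.5]: (0.00+49.66)/2 × 0.5 = 12.415
  [0.5→1]: (49.66+59.76)/2 × 0.5 = 27.355
  [1→7]: (59.76+6.06)/2 × 6 = 197.46
  Sum = 237.23 mg/L·h
oral capsule tail: 6.06/0.427 = 14.192; AUC_ev,0→∞ = 237.23 + 14.192 = 251.422 mg/L·h
F = (AUC_ev/D_ev)/(AUC_iv/D_iv) = (251.422/1000)/(135.348/250) = 0.251422/0.541392 = 0.4644

F = 0.46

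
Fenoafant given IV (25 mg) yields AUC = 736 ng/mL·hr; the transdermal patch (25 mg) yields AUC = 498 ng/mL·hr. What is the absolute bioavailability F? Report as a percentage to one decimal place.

F = (AUC_ev / D_ev) / (AUC_iv / D_iv)
  = (498/25) / (736/25)
  = 19.92 / 29.44 = 0.6766
  = 67.66%

F = 67.7%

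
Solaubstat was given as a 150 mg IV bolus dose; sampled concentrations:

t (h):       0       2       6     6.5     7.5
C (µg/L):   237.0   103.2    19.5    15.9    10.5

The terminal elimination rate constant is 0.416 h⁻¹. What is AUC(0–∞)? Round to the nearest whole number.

AUC = 633 µg/L·h

Trapezoidal AUC_0→7.5:
  [0→2]: (237.0+103.2)/2 × 2 = 340.2
  [2→6]: (103.2+19.5)/2 × 4 = 245.4
  [6→6.5]: (19.5+15.9)/2 × 0.5 = 8.85
  [6.5→7.5]: (15.9+10.5)/2 × 1 = 13.2
  Sum = 607.65 µg/L·h
Extrapolated tail: C_last / k_e = 10.5 / 0.416 = 25.240
AUC_0→∞ = 607.65 + 25.240 = 632.89 µg/L·h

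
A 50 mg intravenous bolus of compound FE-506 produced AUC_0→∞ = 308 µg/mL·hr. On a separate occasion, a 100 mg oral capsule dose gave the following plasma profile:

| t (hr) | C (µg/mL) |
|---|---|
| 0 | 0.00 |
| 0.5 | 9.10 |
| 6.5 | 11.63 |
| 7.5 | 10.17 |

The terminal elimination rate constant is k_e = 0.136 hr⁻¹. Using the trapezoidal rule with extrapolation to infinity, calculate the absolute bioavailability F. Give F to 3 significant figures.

Trapezoidal AUC_0→7.5 (oral capsule):
  [0→0.5]: (0.00+9.10)/2 × 0.5 = 2.275
  [0.5→6.5]: (9.10+11.63)/2 × 6 = 62.19
  [6.5→7.5]: (11.63+10.17)/2 × 1 = 10.9
  Sum = 75.365 µg/mL·hr
Tail: C_last/k_e = 10.17/0.136 = 74.779
AUC_0→∞ (oral capsule) = 75.365 + 74.779 = 150.144 µg/mL·hr
F = (AUC_ev/D_ev)/(AUC_iv/D_iv) = (150.144/100)/(308/50) = 1.50144/6.16 = 0.2437

F = 0.244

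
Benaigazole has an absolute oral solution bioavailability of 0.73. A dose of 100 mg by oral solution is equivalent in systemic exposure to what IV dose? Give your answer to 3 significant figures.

D_iv = 73.0 mg

Systemic exposure from an extravascular dose = F × D_ev, so the equivalent IV dose is F × D_ev.
D_iv = F × D_ev = 0.73 × 100 = 73 mg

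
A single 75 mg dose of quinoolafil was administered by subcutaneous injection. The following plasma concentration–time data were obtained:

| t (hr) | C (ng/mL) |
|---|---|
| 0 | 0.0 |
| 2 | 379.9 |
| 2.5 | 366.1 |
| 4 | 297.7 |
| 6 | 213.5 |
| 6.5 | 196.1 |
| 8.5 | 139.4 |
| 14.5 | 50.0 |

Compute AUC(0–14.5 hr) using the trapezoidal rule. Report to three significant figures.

Trapezoidal AUC_0→14.5:
  [0→2]: (0.0+379.9)/2 × 2 = 379.9
  [2→2.5]: (379.9+366.1)/2 × 0.5 = 186.5
  [2.5→4]: (366.1+297.7)/2 × 1.5 = 497.85
  [4→6]: (297.7+213.5)/2 × 2 = 511.2
  [6→6.5]: (213.5+196.1)/2 × 0.5 = 102.4
  [6.5→8.5]: (196.1+139.4)/2 × 2 = 335.5
  [8.5→14.5]: (139.4+50.0)/2 × 6 = 568.2
  Sum = 2581.55 ng/mL·hr

AUC = 2580 ng/mL·hr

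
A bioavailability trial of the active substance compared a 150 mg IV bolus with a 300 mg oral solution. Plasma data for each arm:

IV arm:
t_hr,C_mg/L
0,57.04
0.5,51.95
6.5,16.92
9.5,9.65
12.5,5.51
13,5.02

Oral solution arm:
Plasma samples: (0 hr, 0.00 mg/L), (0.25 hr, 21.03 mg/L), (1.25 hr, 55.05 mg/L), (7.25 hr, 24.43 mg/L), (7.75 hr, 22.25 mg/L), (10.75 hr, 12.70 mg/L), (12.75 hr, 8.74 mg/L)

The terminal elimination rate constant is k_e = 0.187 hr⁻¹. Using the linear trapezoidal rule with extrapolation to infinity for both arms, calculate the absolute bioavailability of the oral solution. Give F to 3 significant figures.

Trapezoidal AUC_0→13 (IV):
  [0→0.5]: (57.04+51.95)/2 × 0.5 = 27.2475
  [0.5→6.5]: (51.95+16.92)/2 × 6 = 206.61
  [6.5→9.5]: (16.92+9.65)/2 × 3 = 39.855
  [9.5→12.5]: (9.65+5.51)/2 × 3 = 22.74
  [12.5→13]: (5.51+5.02)/2 × 0.5 = 2.6325
  Sum = 299.085 mg/L·hr
IV tail: 5.02/0.187 = 26.845; AUC_iv,0→∞ = 299.085 + 26.845 = 325.93 mg/L·hr
Trapezoidal AUC_0→12.75 (oral solution):
  [0→0.25]: (0.00+21.03)/2 × 0.25 = 2.62875
  [0.25→1.25]: (21.03+55.05)/2 × 1 = 38.04
  [1.25→7.25]: (55.05+24.43)/2 × 6 = 238.44
  [7.25→7.75]: (24.43+22.25)/2 × 0.5 = 11.67
  [7.75→10.75]: (22.25+12.70)/2 × 3 = 52.425
  [10.75→12.75]: (12.70+8.74)/2 × 2 = 21.44
  Sum = 364.64375 mg/L·hr
oral solution tail: 8.74/0.187 = 46.738; AUC_ev,0→∞ = 364.64375 + 46.738 = 411.38175 mg/L·hr
F = (AUC_ev/D_ev)/(AUC_iv/D_iv) = (411.38175/300)/(325.93/150) = 1.3712725/2.17287 = 0.6311

F = 0.631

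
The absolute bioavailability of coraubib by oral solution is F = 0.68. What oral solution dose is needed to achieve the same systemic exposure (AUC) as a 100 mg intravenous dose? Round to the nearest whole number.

For equal systemic exposure: F × D_ev = D_iv
D_ev = D_iv / F = 100 / 0.68 = 147.059 mg

D_oral = 147 mg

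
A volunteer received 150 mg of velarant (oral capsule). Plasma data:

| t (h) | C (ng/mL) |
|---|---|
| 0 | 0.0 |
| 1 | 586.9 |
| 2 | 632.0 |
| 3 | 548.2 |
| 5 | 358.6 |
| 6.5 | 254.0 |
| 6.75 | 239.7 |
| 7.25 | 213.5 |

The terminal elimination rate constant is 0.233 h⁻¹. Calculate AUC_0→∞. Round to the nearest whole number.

AUC = 3951 ng/mL·h

Trapezoidal AUC_0→7.25:
  [0→1]: (0.0+586.9)/2 × 1 = 293.45
  [1→2]: (586.9+632.0)/2 × 1 = 609.45
  [2→3]: (632.0+548.2)/2 × 1 = 590.1
  [3→5]: (548.2+358.6)/2 × 2 = 906.8
  [5→6.5]: (358.6+254.0)/2 × 1.5 = 459.45
  [6.5→6.75]: (254.0+239.7)/2 × 0.25 = 61.7125
  [6.75→7.25]: (239.7+213.5)/2 × 0.5 = 113.3
  Sum = 3034.2625 ng/mL·h
Extrapolated tail: C_last / k_e = 213.5 / 0.233 = 916.309
AUC_0→∞ = 3034.2625 + 916.309 = 3950.5715 ng/mL·h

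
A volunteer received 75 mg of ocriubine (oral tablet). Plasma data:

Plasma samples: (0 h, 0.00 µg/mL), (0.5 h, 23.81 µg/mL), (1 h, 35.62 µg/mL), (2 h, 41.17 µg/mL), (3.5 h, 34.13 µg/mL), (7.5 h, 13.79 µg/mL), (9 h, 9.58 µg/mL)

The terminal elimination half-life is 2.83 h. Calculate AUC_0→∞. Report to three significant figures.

Trapezoidal AUC_0→9:
  [0→0.5]: (0.00+23.81)/2 × 0.5 = 5.9525
  [0.5→1]: (23.81+35.62)/2 × 0.5 = 14.8575
  [1→2]: (35.62+41.17)/2 × 1 = 38.395
  [2→3.5]: (41.17+34.13)/2 × 1.5 = 56.475
  [3.5→7.5]: (34.13+13.79)/2 × 4 = 95.84
  [7.5→9]: (13.79+9.58)/2 × 1.5 = 17.5275
  Sum = 229.0475 µg/mL·h
k_e = ln2 / t½ = 0.693147 / 2.83 = 0.2449 h^-1
Extrapolated tail: C_last / k_e = 9.58 / 0.2449 = 39.118
AUC_0→∞ = 229.0475 + 39.118 = 268.1655 µg/mL·h

AUC = 268 µg/mL·h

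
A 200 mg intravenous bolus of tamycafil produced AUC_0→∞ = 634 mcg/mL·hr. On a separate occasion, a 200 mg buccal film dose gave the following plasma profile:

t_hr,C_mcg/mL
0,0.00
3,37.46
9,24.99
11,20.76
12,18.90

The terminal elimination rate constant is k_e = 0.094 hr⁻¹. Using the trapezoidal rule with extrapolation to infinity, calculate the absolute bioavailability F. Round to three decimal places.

F = 0.805

Trapezoidal AUC_0→12 (buccal film):
  [0→3]: (0.00+37.46)/2 × 3 = 56.19
  [3→9]: (37.46+24.99)/2 × 6 = 187.35
  [9→11]: (24.99+20.76)/2 × 2 = 45.75
  [11→12]: (20.76+18.90)/2 × 1 = 19.83
  Sum = 309.12 mcg/mL·hr
Tail: C_last/k_e = 18.90/0.094 = 201.064
AUC_0→∞ (buccal film) = 309.12 + 201.064 = 510.184 mcg/mL·hr
F = (AUC_ev/D_ev)/(AUC_iv/D_iv) = (510.184/200)/(634/200) = 2.55092/3.17 = 0.8047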